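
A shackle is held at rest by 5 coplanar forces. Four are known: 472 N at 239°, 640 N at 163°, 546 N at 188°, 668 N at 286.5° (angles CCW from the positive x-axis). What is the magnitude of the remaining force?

Sum the known components: ΣF_x = -1206 N, ΣF_y = -933.9 N.
For equilibrium the remaining force must supply (−ΣF_x, −ΣF_y) = (1206, 933.9) N.
Magnitude = √((1206)² + (933.9)²) = 1525 N; direction = atan2(933.9, 1206) = 37.8°.

F ≈ 1530 N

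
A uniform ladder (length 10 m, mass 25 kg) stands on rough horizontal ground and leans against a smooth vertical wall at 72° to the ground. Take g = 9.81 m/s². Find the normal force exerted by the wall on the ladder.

Torques about the foot: N_wall · 10 sin 72° = 25×9.81×5 cos 72° → N_wall = 39.843 N.

N_wall ≈ 39.8 N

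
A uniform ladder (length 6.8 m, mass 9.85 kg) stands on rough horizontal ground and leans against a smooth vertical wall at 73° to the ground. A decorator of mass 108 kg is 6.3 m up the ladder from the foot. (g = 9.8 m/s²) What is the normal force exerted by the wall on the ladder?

N_wall ≈ 315 N

Torques about the foot: N_wall · 6.8 sin 73° = 9.85×9.8×3.4 cos 73° + 108×9.8×6.3 cos 73° → N_wall = 314.55 N.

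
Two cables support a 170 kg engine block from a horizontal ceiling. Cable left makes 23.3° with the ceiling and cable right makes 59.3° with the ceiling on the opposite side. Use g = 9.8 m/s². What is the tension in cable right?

Weight W = 170 × 9.8 = 1666 N acts straight down.
Horizontal: T_left cos 23.3° = T_right cos 59.3°  →  T_left = 0.5559 T_right.
Vertical: T_left sin 23.3° + T_right sin 59.3° = 1666.
Substituting the horizontal relation into the vertical equation gives 1.08 T_right = 1666, so T_right = 1543 N.

T_right ≈ 1540 N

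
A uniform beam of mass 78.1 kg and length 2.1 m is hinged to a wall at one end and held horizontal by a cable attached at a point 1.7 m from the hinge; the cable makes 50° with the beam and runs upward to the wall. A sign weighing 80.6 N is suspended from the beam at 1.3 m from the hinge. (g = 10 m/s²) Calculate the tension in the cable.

Take torques about the hinge: T sin 50° · 1.7 = 78.1×10×1.05 + 80.6×1.3 = 924.83 N·m.
So T = 924.83 / (0.7660 × 1.7) = 710.16 N.

T ≈ 710 N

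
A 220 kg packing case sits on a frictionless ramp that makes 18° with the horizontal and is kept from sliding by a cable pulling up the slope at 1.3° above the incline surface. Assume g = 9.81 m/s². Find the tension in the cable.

T ≈ 667 N

Take axes along and perpendicular to the incline. Weight components: W sin 18° = 666.9 N down-slope, W cos 18° = 2053 N into the surface.
Along incline: T cos 1.3° = W sin 18° → T = 667.1 N.
Perpendicular: N = W cos 18° − T sin 1.3° = 2037 N.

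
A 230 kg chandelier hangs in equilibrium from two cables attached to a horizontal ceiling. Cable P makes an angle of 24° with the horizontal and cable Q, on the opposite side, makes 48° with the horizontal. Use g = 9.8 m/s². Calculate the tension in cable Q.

T_Q ≈ 2170 N

Weight W = 230 × 9.8 = 2254 N acts straight down.
Horizontal: T_P cos 24° = T_Q cos 48°  →  T_P = 0.7325 T_Q.
Vertical: T_P sin 24° + T_Q sin 48° = 2254.
Substituting the horizontal relation into the vertical equation gives 1.041 T_Q = 2254, so T_Q = 2165 N.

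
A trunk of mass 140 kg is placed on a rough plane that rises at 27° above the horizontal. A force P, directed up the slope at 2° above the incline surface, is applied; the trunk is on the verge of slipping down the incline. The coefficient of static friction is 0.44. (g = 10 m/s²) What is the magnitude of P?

P ≈ 88.1 N

On the verge of sliding down the incline, friction equals μN and acts up the slope.
Perpendicular: N + P sin 2° = W cos 27° = 1247 N.
Along incline: P cos 2° + μN = W sin 27° with W sin 27° = 635.6 N.
Solving the pair for P and N: P = 88.13 N, N = 1244 N (and f = μN = 547.5 N).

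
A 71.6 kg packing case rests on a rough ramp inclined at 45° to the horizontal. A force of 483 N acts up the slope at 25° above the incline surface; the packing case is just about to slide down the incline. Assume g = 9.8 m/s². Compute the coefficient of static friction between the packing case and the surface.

μ ≈ 0.200

On the verge of sliding down the incline, friction is at its maximum μN and acts up the slope.
Perpendicular to incline: N = W cos 45° − P sin 25° = 496.2 − 204.1 = 292 N.
Along incline: P cos 25° + μN = W sin 45° → μ = (W sin 45° − P cos 25°) / N = 0.2.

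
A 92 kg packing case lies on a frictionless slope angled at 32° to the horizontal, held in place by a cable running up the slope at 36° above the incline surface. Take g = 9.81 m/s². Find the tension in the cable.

Take axes along and perpendicular to the incline. Weight components: W sin 32° = 478.3 N down-slope, W cos 32° = 765.4 N into the surface.
Along incline: T cos 36° = W sin 32° → T = 591.2 N.
Perpendicular: N = W cos 32° − T sin 36° = 417.9 N.

T ≈ 591 N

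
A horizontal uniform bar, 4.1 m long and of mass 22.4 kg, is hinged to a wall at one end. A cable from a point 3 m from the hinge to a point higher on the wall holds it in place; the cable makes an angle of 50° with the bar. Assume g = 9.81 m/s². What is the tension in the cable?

T ≈ 196 N

Take torques about the hinge: T sin 50° · 3 = 22.4×9.81×2.05 = 450.48 N·m.
So T = 450.48 / (0.7660 × 3) = 196.02 N.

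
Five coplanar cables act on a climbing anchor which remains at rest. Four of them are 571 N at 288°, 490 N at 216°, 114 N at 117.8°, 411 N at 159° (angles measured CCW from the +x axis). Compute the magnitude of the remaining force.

Sum the known components: ΣF_x = -656.8 N, ΣF_y = -582.9 N.
For equilibrium the remaining force must supply (−ΣF_x, −ΣF_y) = (656.8, 582.9) N.
Magnitude = √((656.8)² + (582.9)²) = 878.2 N; direction = atan2(582.9, 656.8) = 41.6°.

F ≈ 878 N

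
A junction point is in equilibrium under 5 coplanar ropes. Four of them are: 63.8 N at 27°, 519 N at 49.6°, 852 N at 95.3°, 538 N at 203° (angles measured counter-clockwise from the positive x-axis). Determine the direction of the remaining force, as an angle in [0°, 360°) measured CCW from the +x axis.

θ ≈ 280°

Sum the known components: ΣF_x = -180.7 N, ΣF_y = 1062 N.
For equilibrium the remaining force must supply (−ΣF_x, −ΣF_y) = (180.7, -1062) N.
Magnitude = √((180.7)² + (-1062)²) = 1078 N; direction = atan2(-1062, 180.7) = 279.7°.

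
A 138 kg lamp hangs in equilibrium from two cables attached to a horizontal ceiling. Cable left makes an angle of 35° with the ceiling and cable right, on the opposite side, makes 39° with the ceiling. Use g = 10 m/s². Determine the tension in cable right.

Weight W = 138 × 10 = 1380 N acts straight down.
Horizontal: T_left cos 35° = T_right cos 39°  →  T_left = 0.9487 T_right.
Vertical: T_left sin 35° + T_right sin 39° = 1380.
Substituting the horizontal relation into the vertical equation gives 1.173 T_right = 1380, so T_right = 1176 N.

T_right ≈ 1180 N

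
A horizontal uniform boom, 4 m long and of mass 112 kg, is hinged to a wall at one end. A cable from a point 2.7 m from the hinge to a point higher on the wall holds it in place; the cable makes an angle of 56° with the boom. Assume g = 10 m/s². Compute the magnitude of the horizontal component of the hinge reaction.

Take torques about the hinge: T sin 56° · 2.7 = 112×10×2 = 2240 N·m.
So T = 2240 / (0.8290 × 2.7) = 1000.7 N.
ΣF_x = 0: H_x = T cos 56° = 559.59 N.

H_x ≈ 560 N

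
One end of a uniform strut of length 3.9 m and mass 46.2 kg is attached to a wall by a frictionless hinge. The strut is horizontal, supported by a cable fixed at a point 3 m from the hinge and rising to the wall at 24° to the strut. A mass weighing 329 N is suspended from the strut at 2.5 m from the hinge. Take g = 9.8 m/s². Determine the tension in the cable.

T ≈ 1400 N

Take torques about the hinge: T sin 24° · 3 = 46.2×9.8×1.95 + 329×2.5 = 1705.4 N·m.
So T = 1705.4 / (0.4067 × 3) = 1397.6 N.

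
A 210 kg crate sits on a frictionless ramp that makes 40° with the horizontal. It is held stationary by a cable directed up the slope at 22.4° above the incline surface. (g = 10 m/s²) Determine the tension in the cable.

T ≈ 1460 N

Take axes along and perpendicular to the incline. Weight components: W sin 40° = 1350 N down-slope, W cos 40° = 1609 N into the surface.
Along incline: T cos 22.4° = W sin 40° → T = 1460 N.
Perpendicular: N = W cos 40° − T sin 22.4° = 1052 N.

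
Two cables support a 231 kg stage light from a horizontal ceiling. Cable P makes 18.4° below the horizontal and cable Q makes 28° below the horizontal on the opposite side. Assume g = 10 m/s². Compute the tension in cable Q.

T_Q ≈ 3030 N

Weight W = 231 × 10 = 2310 N acts straight down.
Horizontal: T_P cos 18.4° = T_Q cos 28°  →  T_P = 0.9305 T_Q.
Vertical: T_P sin 18.4° + T_Q sin 28° = 2310.
Substituting the horizontal relation into the vertical equation gives 0.7632 T_Q = 2310, so T_Q = 3027 N.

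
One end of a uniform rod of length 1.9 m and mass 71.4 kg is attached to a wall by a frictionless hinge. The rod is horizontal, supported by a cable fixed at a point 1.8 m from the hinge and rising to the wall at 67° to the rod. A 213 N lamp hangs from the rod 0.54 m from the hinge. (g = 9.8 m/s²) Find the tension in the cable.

Take torques about the hinge: T sin 67° · 1.8 = 71.4×9.8×0.95 + 213×0.54 = 779.75 N·m.
So T = 779.75 / (0.9205 × 1.8) = 470.61 N.

T ≈ 471 N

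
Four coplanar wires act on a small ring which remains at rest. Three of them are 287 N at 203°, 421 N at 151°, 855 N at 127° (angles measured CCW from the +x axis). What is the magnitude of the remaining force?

Sum the known components: ΣF_x = -1147 N, ΣF_y = 774.8 N.
For equilibrium the remaining force must supply (−ΣF_x, −ΣF_y) = (1147, -774.8) N.
Magnitude = √((1147)² + (-774.8)²) = 1384 N; direction = atan2(-774.8, 1147) = 326.0°.

F ≈ 1380 N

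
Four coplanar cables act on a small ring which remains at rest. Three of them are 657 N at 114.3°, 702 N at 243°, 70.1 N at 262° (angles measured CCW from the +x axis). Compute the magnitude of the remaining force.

F ≈ 606 N

Sum the known components: ΣF_x = -598.8 N, ΣF_y = -96.11 N.
For equilibrium the remaining force must supply (−ΣF_x, −ΣF_y) = (598.8, 96.11) N.
Magnitude = √((598.8)² + (96.11)²) = 606.5 N; direction = atan2(96.11, 598.8) = 9.1°.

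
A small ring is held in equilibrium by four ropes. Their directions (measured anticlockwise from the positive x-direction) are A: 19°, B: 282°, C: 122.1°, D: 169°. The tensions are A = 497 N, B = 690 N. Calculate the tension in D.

Resolve: ΣF_x = 497 cos 19° + 690 cos 282° + T_C cos 122.1° + T_D cos 169° = 0.
        ΣF_y = 497 sin 19° + 690 sin 282° + T_C sin 122.1° + T_D sin 169° = 0.
The known terms sum to (613.4, -513.1) N, so -0.5314 T_C − 0.9816 T_D = -613.4 and 0.8471 T_C + 0.1908 T_D = 513.1.
Solving simultaneously: T_C = 529.5 N, T_D = 338.2 N.

T_D ≈ 338 N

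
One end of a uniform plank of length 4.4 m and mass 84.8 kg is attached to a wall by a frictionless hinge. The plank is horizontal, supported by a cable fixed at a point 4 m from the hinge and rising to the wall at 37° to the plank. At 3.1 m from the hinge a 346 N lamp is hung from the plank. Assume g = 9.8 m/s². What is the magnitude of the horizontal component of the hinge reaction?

H_x ≈ 962 N

Take torques about the hinge: T sin 37° · 4 = 84.8×9.8×2.2 + 346×3.1 = 2900.9 N·m.
So T = 2900.9 / (0.6018 × 4) = 1205.1 N.
ΣF_x = 0: H_x = T cos 37° = 962.4 N.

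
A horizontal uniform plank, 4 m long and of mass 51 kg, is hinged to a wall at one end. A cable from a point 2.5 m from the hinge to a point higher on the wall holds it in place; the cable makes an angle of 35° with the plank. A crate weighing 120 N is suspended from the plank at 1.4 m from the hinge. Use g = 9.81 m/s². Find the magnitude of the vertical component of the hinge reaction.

|H_y| ≈ 153 N

Take torques about the hinge: T sin 35° · 2.5 = 51×9.81×2 + 120×1.4 = 1168.6 N·m.
So T = 1168.6 / (0.5736 × 2.5) = 814.97 N.
ΣF_y = 0: H_y = (51×9.81 + 120) − T sin 35° = 620.31 − 467.45 = 152.86 N.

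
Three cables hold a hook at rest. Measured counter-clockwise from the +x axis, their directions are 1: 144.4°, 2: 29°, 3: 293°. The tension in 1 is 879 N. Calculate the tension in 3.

Resolve: ΣF_x = 879 cos 144.4° + T_2 cos 29° + T_3 cos 293° = 0.
        ΣF_y = 879 sin 144.4° + T_2 sin 29° + T_3 sin 293° = 0.
The known terms sum to (-714.7, 511.7) N, so 0.8746 T_2 + 0.3907 T_3 = 714.7 and 0.4848 T_2 − 0.9205 T_3 = -511.7.
Solving simultaneously: T_2 = 460.5 N, T_3 = 798.4 N.

T_3 ≈ 798 N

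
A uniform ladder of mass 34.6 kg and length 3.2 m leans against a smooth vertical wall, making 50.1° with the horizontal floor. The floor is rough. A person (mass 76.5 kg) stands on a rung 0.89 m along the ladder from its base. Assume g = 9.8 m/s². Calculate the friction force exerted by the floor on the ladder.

Torques about the foot: N_wall · 3.2 sin 50.1° = 34.6×9.8×1.6 cos 50.1° + 76.5×9.8×0.89 cos 50.1° → N_wall = 316.1 N.
ΣF_x = 0: f_floor = N_wall = 316.1 N.

f ≈ 316 N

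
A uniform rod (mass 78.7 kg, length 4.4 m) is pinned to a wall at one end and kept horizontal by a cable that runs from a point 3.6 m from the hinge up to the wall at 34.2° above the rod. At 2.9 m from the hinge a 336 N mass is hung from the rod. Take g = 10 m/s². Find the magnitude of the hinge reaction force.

|H| ≈ 1170 N

Take torques about the hinge: T sin 34.2° · 3.6 = 78.7×10×2.2 + 336×2.9 = 2705.8 N·m.
So T = 2705.8 / (0.5621 × 3.6) = 1337.2 N.
ΣF_x = 0: H_x = T cos 34.2° = 1106 N.
ΣF_y = 0: H_y = (78.7×10 + 336) − T sin 34.2° = 1123 − 751.61 = 371.39 N.
|H| = √(H_x² + H_y²) = √((1106)² + (371.39)²) = 1166.7 N.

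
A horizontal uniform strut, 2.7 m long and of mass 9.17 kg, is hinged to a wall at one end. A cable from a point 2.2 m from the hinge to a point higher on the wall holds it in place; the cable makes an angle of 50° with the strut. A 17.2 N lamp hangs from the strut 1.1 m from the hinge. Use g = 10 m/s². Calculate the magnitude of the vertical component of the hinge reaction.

|H_y| ≈ 44 N

Take torques about the hinge: T sin 50° · 2.2 = 9.17×10×1.35 + 17.2×1.1 = 142.72 N·m.
So T = 142.72 / (0.7660 × 2.2) = 84.682 N.
ΣF_y = 0: H_y = (9.17×10 + 17.2) − T sin 50° = 108.9 − 64.87 = 44.03 N.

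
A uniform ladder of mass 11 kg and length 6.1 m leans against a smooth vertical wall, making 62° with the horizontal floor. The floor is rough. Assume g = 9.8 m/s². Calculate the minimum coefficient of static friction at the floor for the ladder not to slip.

μ_min ≈ 0.266

ΣF_y = 0: N_floor = 11×9.8 = 107.8 N.
Torques about the foot: N_wall · 6.1 sin 62° = 11×9.8×3.05 cos 62° → N_wall = 28.659 N.
ΣF_x = 0: f_floor = N_wall = 28.659 N.
μ_min = f_floor / N_floor = 28.659 / 107.8 = 0.2659.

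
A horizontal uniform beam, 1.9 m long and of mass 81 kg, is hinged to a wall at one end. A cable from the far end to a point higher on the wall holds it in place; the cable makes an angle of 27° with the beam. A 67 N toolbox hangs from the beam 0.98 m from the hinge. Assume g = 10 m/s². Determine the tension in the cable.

Take torques about the hinge: T sin 27° · 1.9 = 81×10×0.95 + 67×0.98 = 835.16 N·m.
So T = 835.16 / (0.4540 × 1.9) = 968.21 N.

T ≈ 968 N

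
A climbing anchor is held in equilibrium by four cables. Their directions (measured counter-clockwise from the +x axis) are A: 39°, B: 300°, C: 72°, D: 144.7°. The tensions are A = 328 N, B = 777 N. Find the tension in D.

Resolve: ΣF_x = 328 cos 39° + 777 cos 300° + T_C cos 72° + T_D cos 144.7° = 0.
        ΣF_y = 328 sin 39° + 777 sin 300° + T_C sin 72° + T_D sin 144.7° = 0.
The known terms sum to (643.4, -466.5) N, so 0.3090 T_C − 0.8161 T_D = -643.4 and 0.9511 T_C + 0.5779 T_D = 466.5.
Solving simultaneously: T_C = 9.342 N, T_D = 791.9 N.

T_D ≈ 792 N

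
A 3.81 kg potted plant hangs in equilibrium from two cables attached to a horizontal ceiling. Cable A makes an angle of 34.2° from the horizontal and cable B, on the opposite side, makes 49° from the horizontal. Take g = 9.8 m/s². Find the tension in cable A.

Weight W = 3.81 × 9.8 = 37.34 N acts straight down.
Horizontal: T_A cos 34.2° = T_B cos 49°  →  T_B = 1.261 T_A.
Vertical: T_A sin 34.2° + T_B sin 49° = 37.34.
Substituting the horizontal relation into the vertical equation gives 1.514 T_A = 37.34, so T_A = 24.67 N.

T_A ≈ 24.7 N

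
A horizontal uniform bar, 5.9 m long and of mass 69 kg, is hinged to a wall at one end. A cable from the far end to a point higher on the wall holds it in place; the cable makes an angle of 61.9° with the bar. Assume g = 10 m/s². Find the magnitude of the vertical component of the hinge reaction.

Take torques about the hinge: T sin 61.9° · 5.9 = 69×10×2.95 = 2035.5 N·m.
So T = 2035.5 / (0.8821 × 5.9) = 391.1 N.
ΣF_y = 0: H_y = (69×10) − T sin 61.9° = 690 − 345 = 345 N.

|H_y| ≈ 345 N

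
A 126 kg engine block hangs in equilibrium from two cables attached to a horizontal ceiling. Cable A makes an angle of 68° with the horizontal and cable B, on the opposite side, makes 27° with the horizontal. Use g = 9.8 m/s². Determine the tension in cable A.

T_A ≈ 1100 N

Weight W = 126 × 9.8 = 1235 N acts straight down.
Horizontal: T_A cos 68° = T_B cos 27°  →  T_B = 0.4204 T_A.
Vertical: T_A sin 68° + T_B sin 27° = 1235.
Substituting the horizontal relation into the vertical equation gives 1.118 T_A = 1235, so T_A = 1104 N.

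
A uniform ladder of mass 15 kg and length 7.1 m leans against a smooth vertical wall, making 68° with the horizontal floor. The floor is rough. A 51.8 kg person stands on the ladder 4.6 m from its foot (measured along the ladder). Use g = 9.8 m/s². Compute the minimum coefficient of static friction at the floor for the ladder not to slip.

ΣF_y = 0: N_floor = 15×9.8 + 51.8×9.8 = 654.64 N.
Torques about the foot: N_wall · 7.1 sin 68° = 15×9.8×3.55 cos 68° + 51.8×9.8×4.6 cos 68° → N_wall = 162.58 N.
ΣF_x = 0: f_floor = N_wall = 162.58 N.
μ_min = f_floor / N_floor = 162.58 / 654.64 = 0.2483.

μ_min ≈ 0.248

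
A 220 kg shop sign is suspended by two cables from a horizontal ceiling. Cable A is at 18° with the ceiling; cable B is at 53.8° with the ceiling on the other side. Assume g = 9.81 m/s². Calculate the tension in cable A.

Weight W = 220 × 9.81 = 2158 N acts straight down.
Horizontal: T_A cos 18° = T_B cos 53.8°  →  T_B = 1.61 T_A.
Vertical: T_A sin 18° + T_B sin 53.8° = 2158.
Substituting the horizontal relation into the vertical equation gives 1.608 T_A = 2158, so T_A = 1342 N.

T_A ≈ 1340 N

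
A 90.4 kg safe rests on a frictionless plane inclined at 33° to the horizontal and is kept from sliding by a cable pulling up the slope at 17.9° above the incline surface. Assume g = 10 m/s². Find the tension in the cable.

Take axes along and perpendicular to the incline. Weight components: W sin 33° = 492.4 N down-slope, W cos 33° = 758.2 N into the surface.
Along incline: T cos 17.9° = W sin 33° → T = 517.4 N.
Perpendicular: N = W cos 33° − T sin 17.9° = 599.1 N.

T ≈ 517 N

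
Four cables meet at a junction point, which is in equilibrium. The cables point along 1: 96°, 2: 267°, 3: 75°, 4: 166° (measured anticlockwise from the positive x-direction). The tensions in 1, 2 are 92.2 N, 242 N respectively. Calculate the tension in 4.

T_4 ≈ 17.3 N

Resolve: ΣF_x = 92.2 cos 96° + 242 cos 267° + T_3 cos 75° + T_4 cos 166° = 0.
        ΣF_y = 92.2 sin 96° + 242 sin 267° + T_3 sin 75° + T_4 sin 166° = 0.
The known terms sum to (-22.3, -150) N, so 0.2588 T_3 − 0.9703 T_4 = 22.3 and 0.9659 T_3 + 0.2419 T_4 = 150.
Solving simultaneously: T_3 = 150.9 N, T_4 = 17.28 N.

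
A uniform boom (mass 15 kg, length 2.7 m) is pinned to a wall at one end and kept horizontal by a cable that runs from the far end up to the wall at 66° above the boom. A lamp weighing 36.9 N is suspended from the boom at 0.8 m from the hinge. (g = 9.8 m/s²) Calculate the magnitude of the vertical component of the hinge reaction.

Take torques about the hinge: T sin 66° · 2.7 = 15×9.8×1.35 + 36.9×0.8 = 227.97 N·m.
So T = 227.97 / (0.9135 × 2.7) = 92.424 N.
ΣF_y = 0: H_y = (15×9.8 + 36.9) − T sin 66° = 183.9 − 84.433 = 99.467 N.

|H_y| ≈ 99.5 N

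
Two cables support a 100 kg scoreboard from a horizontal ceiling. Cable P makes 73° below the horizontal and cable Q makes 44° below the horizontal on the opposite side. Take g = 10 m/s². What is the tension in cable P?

T_P ≈ 807 N

Weight W = 100 × 10 = 1000 N acts straight down.
Horizontal: T_P cos 73° = T_Q cos 44°  →  T_Q = 0.4064 T_P.
Vertical: T_P sin 73° + T_Q sin 44° = 1000.
Substituting the horizontal relation into the vertical equation gives 1.239 T_P = 1000, so T_P = 807.3 N.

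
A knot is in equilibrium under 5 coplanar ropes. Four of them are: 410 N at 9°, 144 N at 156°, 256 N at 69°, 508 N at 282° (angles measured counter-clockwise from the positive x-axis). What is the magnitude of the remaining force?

Sum the known components: ΣF_x = 470.8 N, ΣF_y = -135.2 N.
For equilibrium the remaining force must supply (−ΣF_x, −ΣF_y) = (-470.8, 135.2) N.
Magnitude = √((-470.8)² + (135.2)²) = 489.8 N; direction = atan2(135.2, -470.8) = 164.0°.

F ≈ 490 N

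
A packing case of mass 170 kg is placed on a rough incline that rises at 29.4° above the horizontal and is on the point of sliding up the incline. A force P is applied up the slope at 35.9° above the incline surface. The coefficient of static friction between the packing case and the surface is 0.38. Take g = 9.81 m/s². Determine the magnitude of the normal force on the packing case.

N ≈ 675 N

On the verge of sliding up the incline, friction equals μN and acts down the slope.
Perpendicular: N + P sin 35.9° = W cos 29.4° = 1453 N.
Along incline: P cos 35.9° = W sin 29.4° + μN  with W sin 29.4° = 818.7 N.
Solving the pair for P and N: P = 1327 N, N = 674.7 N (and f = μN = 256.4 N).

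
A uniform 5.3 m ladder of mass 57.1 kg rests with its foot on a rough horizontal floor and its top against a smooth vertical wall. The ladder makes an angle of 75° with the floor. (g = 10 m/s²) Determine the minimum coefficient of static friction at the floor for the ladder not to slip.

μ_min ≈ 0.134

ΣF_y = 0: N_floor = 57.1×10 = 571 N.
Torques about the foot: N_wall · 5.3 sin 75° = 57.1×10×2.65 cos 75° → N_wall = 76.499 N.
ΣF_x = 0: f_floor = N_wall = 76.499 N.
μ_min = f_floor / N_floor = 76.499 / 571 = 0.134.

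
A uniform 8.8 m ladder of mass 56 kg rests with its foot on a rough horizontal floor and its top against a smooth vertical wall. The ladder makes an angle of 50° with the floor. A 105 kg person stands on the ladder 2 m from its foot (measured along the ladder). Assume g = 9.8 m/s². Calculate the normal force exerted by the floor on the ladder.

ΣF_y = 0: N_floor = 56×9.8 + 105×9.8 = 1577.8 N.

N_floor ≈ 1580 N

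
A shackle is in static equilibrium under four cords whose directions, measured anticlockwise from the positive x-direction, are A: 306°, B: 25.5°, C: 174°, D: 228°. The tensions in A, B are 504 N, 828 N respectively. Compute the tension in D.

Resolve: ΣF_x = 504 cos 306° + 828 cos 25.5° + T_C cos 174° + T_D cos 228° = 0.
        ΣF_y = 504 sin 306° + 828 sin 25.5° + T_C sin 174° + T_D sin 228° = 0.
The known terms sum to (1044, -51.28) N, so -0.9945 T_C − 0.6691 T_D = -1044 and 0.1045 T_C − 0.7431 T_D = 51.28.
Solving simultaneously: T_C = 1001 N, T_D = 71.80 N.

T_D ≈ 71.8 N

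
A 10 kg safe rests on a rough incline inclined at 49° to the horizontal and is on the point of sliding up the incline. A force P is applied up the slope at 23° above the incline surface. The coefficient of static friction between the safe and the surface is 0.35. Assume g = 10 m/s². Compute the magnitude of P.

On the verge of sliding up the incline, friction equals μN and acts down the slope.
Perpendicular: N + P sin 23° = W cos 49° = 65.61 N.
Along incline: P cos 23° = W sin 49° + μN  with W sin 49° = 75.47 N.
Solving the pair for P and N: P = 93.1 N, N = 29.23 N (and f = μN = 10.23 N).

P ≈ 93.1 N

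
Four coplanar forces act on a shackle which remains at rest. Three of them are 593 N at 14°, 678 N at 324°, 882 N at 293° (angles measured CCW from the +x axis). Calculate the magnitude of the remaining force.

Sum the known components: ΣF_x = 1469 N, ΣF_y = -1067 N.
For equilibrium the remaining force must supply (−ΣF_x, −ΣF_y) = (-1469, 1067) N.
Magnitude = √((-1469)² + (1067)²) = 1815 N; direction = atan2(1067, -1469) = 144.0°.

F ≈ 1820 N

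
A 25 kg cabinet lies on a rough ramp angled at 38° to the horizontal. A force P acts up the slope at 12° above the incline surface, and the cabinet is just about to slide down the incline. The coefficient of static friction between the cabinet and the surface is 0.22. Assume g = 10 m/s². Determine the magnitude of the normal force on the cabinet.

On the verge of sliding down the incline, friction equals μN and acts up the slope.
Perpendicular: N + P sin 12° = W cos 38° = 197 N.
Along incline: P cos 12° + μN = W sin 38° with W sin 38° = 153.9 N.
Solving the pair for P and N: P = 118.6 N, N = 172.3 N (and f = μN = 37.92 N).

N ≈ 172 N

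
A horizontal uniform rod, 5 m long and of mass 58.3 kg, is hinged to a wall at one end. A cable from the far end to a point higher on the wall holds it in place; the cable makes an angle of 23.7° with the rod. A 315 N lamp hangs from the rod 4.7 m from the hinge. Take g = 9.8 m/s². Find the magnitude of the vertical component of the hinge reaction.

Take torques about the hinge: T sin 23.7° · 5 = 58.3×9.8×2.5 + 315×4.7 = 2908.9 N·m.
So T = 2908.9 / (0.4019 × 5) = 1447.4 N.
ΣF_y = 0: H_y = (58.3×9.8 + 315) − T sin 23.7° = 886.34 − 581.77 = 304.57 N.

|H_y| ≈ 305 N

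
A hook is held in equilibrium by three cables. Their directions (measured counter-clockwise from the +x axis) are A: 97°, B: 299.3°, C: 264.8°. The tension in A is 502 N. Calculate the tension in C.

Resolve: ΣF_x = 502 cos 97° + T_B cos 299.3° + T_C cos 264.8° = 0.
        ΣF_y = 502 sin 97° + T_B sin 299.3° + T_C sin 264.8° = 0.
The known terms sum to (-61.18, 498.3) N, so 0.4894 T_B − 0.0906 T_C = 61.18 and -0.8721 T_B − 0.9959 T_C = -498.3.
Solving simultaneously: T_B = 187.3 N, T_C = 336.3 N.

T_C ≈ 336 N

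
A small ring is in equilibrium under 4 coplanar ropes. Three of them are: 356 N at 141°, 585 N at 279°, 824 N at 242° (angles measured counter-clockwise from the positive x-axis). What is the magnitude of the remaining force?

F ≈ 1220 N

Sum the known components: ΣF_x = -572 N, ΣF_y = -1081 N.
For equilibrium the remaining force must supply (−ΣF_x, −ΣF_y) = (572, 1081) N.
Magnitude = √((572)² + (1081)²) = 1223 N; direction = atan2(1081, 572) = 62.1°.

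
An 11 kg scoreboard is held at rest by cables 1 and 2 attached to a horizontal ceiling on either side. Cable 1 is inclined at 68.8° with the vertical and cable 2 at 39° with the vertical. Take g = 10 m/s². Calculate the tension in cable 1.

Angles from the horizontal: cable 1 is 90° − 68.8° = 21.2°, cable 2 is 90° − 39° = 51°.
Weight W = 11 × 10 = 110 N acts straight down.
Horizontal: T_1 cos 21.2° = T_2 cos 51°  →  T_2 = 1.481 T_1.
Vertical: T_1 sin 21.2° + T_2 sin 51° = 110.
Substituting the horizontal relation into the vertical equation gives 1.513 T_1 = 110, so T_1 = 72.71 N.

T_1 ≈ 72.7 N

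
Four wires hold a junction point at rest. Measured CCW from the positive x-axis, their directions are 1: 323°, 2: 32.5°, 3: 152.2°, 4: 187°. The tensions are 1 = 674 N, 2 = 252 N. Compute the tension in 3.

Resolve: ΣF_x = 674 cos 323° + 252 cos 32.5° + T_3 cos 152.2° + T_4 cos 187° = 0.
        ΣF_y = 674 sin 323° + 252 sin 32.5° + T_3 sin 152.2° + T_4 sin 187° = 0.
The known terms sum to (750.8, -270.2) N, so -0.8846 T_3 − 0.9925 T_4 = -750.8 and 0.4664 T_3 − 0.1219 T_4 = 270.2.
Solving simultaneously: T_3 = 630.3 N, T_4 = 194.7 N.

T_3 ≈ 630 N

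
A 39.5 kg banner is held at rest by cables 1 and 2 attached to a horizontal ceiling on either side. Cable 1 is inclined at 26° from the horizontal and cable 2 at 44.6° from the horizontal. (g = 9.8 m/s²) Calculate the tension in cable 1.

Weight W = 39.5 × 9.8 = 387.1 N acts straight down.
Horizontal: T_1 cos 26° = T_2 cos 44.6°  →  T_2 = 1.262 T_1.
Vertical: T_1 sin 26° + T_2 sin 44.6° = 387.1.
Substituting the horizontal relation into the vertical equation gives 1.325 T_1 = 387.1, so T_1 = 292.2 N.

T_1 ≈ 292 N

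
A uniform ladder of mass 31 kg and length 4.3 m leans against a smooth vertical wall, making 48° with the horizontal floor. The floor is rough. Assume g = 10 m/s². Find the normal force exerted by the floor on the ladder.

N_floor ≈ 310 N

ΣF_y = 0: N_floor = 31×10 = 310 N.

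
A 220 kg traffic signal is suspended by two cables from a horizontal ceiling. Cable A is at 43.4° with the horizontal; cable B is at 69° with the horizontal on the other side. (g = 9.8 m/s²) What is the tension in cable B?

T_B ≈ 1690 N

Weight W = 220 × 9.8 = 2156 N acts straight down.
Horizontal: T_A cos 43.4° = T_B cos 69°  →  T_A = 0.4932 T_B.
Vertical: T_A sin 43.4° + T_B sin 69° = 2156.
Substituting the horizontal relation into the vertical equation gives 1.272 T_B = 2156, so T_B = 1694 N.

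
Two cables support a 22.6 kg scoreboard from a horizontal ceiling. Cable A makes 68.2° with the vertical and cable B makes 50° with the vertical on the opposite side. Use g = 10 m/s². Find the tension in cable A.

T_A ≈ 196 N

Angles from the horizontal: cable A is 90° − 68.2° = 21.8°, cable B is 90° − 50° = 40°.
Weight W = 22.6 × 10 = 226 N acts straight down.
Horizontal: T_A cos 21.8° = T_B cos 40°  →  T_B = 1.212 T_A.
Vertical: T_A sin 21.8° + T_B sin 40° = 226.
Substituting the horizontal relation into the vertical equation gives 1.15 T_A = 226, so T_A = 196.4 N.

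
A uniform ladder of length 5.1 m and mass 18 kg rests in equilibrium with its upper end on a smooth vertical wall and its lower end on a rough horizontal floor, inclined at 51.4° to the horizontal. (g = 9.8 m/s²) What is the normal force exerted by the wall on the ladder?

Torques about the foot: N_wall · 5.1 sin 51.4° = 18×9.8×2.55 cos 51.4° → N_wall = 70.409 N.

N_wall ≈ 70.4 N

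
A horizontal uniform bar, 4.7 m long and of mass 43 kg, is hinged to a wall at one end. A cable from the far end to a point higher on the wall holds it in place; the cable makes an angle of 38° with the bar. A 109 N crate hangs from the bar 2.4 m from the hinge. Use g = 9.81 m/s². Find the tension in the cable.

T ≈ 433 N

Take torques about the hinge: T sin 38° · 4.7 = 43×9.81×2.35 + 109×2.4 = 1252.9 N·m.
So T = 1252.9 / (0.6157 × 4.7) = 432.99 N.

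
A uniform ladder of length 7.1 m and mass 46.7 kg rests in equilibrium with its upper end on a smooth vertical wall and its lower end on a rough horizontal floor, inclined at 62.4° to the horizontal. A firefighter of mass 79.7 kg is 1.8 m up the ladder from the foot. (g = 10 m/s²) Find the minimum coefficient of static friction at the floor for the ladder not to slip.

ΣF_y = 0: N_floor = 46.7×10 + 79.7×10 = 1264 N.
Torques about the foot: N_wall · 7.1 sin 62.4° = 46.7×10×3.55 cos 62.4° + 79.7×10×1.8 cos 62.4° → N_wall = 227.7 N.
ΣF_x = 0: f_floor = N_wall = 227.7 N.
μ_min = f_floor / N_floor = 227.7 / 1264 = 0.1801.

μ_min ≈ 0.180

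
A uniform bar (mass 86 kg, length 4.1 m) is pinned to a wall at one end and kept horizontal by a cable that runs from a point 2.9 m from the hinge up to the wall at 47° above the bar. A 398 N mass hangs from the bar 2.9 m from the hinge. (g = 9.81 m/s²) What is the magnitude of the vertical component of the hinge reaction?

Take torques about the hinge: T sin 47° · 2.9 = 86×9.81×2.05 + 398×2.9 = 2883.7 N·m.
So T = 2883.7 / (0.7314 × 2.9) = 1359.6 N.
ΣF_y = 0: H_y = (86×9.81 + 398) − T sin 47° = 1241.7 − 994.38 = 247.28 N.

|H_y| ≈ 247 N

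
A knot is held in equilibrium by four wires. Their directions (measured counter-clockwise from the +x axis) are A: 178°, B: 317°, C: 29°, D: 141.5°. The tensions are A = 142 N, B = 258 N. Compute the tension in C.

T_C ≈ 113 N

Resolve: ΣF_x = 142 cos 178° + 258 cos 317° + T_C cos 29° + T_D cos 141.5° = 0.
        ΣF_y = 142 sin 178° + 258 sin 317° + T_C sin 29° + T_D sin 141.5° = 0.
The known terms sum to (46.78, -171) N, so 0.8746 T_C − 0.7826 T_D = -46.78 and 0.4848 T_C + 0.6225 T_D = 171.
Solving simultaneously: T_C = 113.3 N, T_D = 186.4 N.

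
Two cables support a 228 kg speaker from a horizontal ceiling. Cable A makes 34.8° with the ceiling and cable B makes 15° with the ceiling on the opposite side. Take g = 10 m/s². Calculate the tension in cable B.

T_B ≈ 2450 N

Weight W = 228 × 10 = 2280 N acts straight down.
Horizontal: T_A cos 34.8° = T_B cos 15°  →  T_A = 1.176 T_B.
Vertical: T_A sin 34.8° + T_B sin 15° = 2280.
Substituting the horizontal relation into the vertical equation gives 0.9302 T_B = 2280, so T_B = 2451 N.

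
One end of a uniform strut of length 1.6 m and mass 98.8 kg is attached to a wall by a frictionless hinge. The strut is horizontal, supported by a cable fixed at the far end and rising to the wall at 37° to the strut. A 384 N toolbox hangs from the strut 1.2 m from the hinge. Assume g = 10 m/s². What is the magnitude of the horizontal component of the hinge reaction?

Take torques about the hinge: T sin 37° · 1.6 = 98.8×10×0.8 + 384×1.2 = 1251.2 N·m.
So T = 1251.2 / (0.6018 × 1.6) = 1299.4 N.
ΣF_x = 0: H_x = T cos 37° = 1037.7 N.

H_x ≈ 1040 N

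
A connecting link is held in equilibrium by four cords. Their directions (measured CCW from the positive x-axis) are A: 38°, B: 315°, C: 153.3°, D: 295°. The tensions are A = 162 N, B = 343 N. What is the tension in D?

T_D ≈ 62.5 N

Resolve: ΣF_x = 162 cos 38° + 343 cos 315° + T_C cos 153.3° + T_D cos 295° = 0.
        ΣF_y = 162 sin 38° + 343 sin 315° + T_C sin 153.3° + T_D sin 295° = 0.
The known terms sum to (370.2, -142.8) N, so -0.8934 T_C + 0.4226 T_D = -370.2 and 0.4493 T_C − 0.9063 T_D = 142.8.
Solving simultaneously: T_C = 444 N, T_D = 62.54 N.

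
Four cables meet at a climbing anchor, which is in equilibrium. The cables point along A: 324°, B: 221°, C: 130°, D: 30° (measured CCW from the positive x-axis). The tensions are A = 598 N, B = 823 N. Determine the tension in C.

Resolve: ΣF_x = 598 cos 324° + 823 cos 221° + T_C cos 130° + T_D cos 30° = 0.
        ΣF_y = 598 sin 324° + 823 sin 221° + T_C sin 130° + T_D sin 30° = 0.
The known terms sum to (-137.3, -891.4) N, so -0.6428 T_C + 0.8660 T_D = 137.3 and 0.7660 T_C + 0.5000 T_D = 891.4.
Solving simultaneously: T_C = 714.2 N, T_D = 688.7 N.

T_C ≈ 714 N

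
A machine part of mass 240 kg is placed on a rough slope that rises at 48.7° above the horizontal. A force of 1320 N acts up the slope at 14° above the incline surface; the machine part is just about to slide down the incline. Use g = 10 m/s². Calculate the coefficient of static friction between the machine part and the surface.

On the verge of sliding down the incline, friction is at its maximum μN and acts up the slope.
Perpendicular to incline: N = W cos 48.7° − P sin 14° = 1584 − 319.3 = 1265 N.
Along incline: P cos 14° + μN = W sin 48.7° → μ = (W sin 48.7° − P cos 14°) / N = 0.4129.

μ ≈ 0.413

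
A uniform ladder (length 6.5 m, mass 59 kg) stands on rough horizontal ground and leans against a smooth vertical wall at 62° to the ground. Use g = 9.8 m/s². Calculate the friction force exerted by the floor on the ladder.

f ≈ 154 N

Torques about the foot: N_wall · 6.5 sin 62° = 59×9.8×3.25 cos 62° → N_wall = 153.72 N.
ΣF_x = 0: f_floor = N_wall = 153.72 N.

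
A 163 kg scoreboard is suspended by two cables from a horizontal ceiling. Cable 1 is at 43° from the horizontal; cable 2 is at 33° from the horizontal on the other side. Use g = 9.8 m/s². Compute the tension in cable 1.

T_1 ≈ 1380 N

Weight W = 163 × 9.8 = 1597 N acts straight down.
Horizontal: T_1 cos 43° = T_2 cos 33°  →  T_2 = 0.872 T_1.
Vertical: T_1 sin 43° + T_2 sin 33° = 1597.
Substituting the horizontal relation into the vertical equation gives 1.157 T_1 = 1597, so T_1 = 1381 N.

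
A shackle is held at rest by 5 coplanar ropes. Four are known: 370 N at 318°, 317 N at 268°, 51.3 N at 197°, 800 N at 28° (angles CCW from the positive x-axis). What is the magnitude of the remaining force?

Sum the known components: ΣF_x = 921.2 N, ΣF_y = -203.8 N.
For equilibrium the remaining force must supply (−ΣF_x, −ΣF_y) = (-921.2, 203.8) N.
Magnitude = √((-921.2)² + (203.8)²) = 943.5 N; direction = atan2(203.8, -921.2) = 167.5°.

F ≈ 943 N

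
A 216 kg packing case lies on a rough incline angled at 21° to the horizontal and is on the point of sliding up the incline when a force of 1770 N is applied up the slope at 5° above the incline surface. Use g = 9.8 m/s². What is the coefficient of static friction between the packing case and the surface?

On the verge of sliding up the incline, friction is at its maximum μN and acts down the slope.
Perpendicular to incline: N = W cos 21° − P sin 5° = 1976 − 154.3 = 1822 N.
Along incline: P cos 5° − μN = W sin 21° → μ = −(W sin 21° − P cos 5°) / N = 0.5514.

μ ≈ 0.551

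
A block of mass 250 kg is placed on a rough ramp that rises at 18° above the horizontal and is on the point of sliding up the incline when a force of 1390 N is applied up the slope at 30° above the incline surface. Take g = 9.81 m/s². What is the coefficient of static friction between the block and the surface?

μ ≈ 0.272

On the verge of sliding up the incline, friction is at its maximum μN and acts down the slope.
Perpendicular to incline: N = W cos 18° − P sin 30° = 2332 − 695 = 1637 N.
Along incline: P cos 30° − μN = W sin 18° → μ = −(W sin 18° − P cos 30°) / N = 0.2723.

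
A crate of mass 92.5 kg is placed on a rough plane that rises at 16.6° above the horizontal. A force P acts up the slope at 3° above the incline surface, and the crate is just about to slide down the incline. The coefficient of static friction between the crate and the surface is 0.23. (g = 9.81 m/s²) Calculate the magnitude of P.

On the verge of sliding down the incline, friction equals μN and acts up the slope.
Perpendicular: N + P sin 3° = W cos 16.6° = 869.6 N.
Along incline: P cos 3° + μN = W sin 16.6° with W sin 16.6° = 259.2 N.
Solving the pair for P and N: P = 60.04 N, N = 866.5 N (and f = μN = 199.3 N).

P ≈ 60 N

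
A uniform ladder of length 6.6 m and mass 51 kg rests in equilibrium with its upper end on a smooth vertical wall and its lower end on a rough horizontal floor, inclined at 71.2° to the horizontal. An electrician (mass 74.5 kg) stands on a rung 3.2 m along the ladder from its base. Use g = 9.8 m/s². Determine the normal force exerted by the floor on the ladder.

N_floor ≈ 1230 N

ΣF_y = 0: N_floor = 51×9.8 + 74.5×9.8 = 1229.9 N.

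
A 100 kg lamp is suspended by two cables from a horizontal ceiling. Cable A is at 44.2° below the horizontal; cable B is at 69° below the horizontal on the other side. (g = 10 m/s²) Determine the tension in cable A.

Weight W = 100 × 10 = 1000 N acts straight down.
Horizontal: T_A cos 44.2° = T_B cos 69°  →  T_B = 2.0 T_A.
Vertical: T_A sin 44.2° + T_B sin 69° = 1000.
Substituting the horizontal relation into the vertical equation gives 2.565 T_A = 1000, so T_A = 389.9 N.

T_A ≈ 390 N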